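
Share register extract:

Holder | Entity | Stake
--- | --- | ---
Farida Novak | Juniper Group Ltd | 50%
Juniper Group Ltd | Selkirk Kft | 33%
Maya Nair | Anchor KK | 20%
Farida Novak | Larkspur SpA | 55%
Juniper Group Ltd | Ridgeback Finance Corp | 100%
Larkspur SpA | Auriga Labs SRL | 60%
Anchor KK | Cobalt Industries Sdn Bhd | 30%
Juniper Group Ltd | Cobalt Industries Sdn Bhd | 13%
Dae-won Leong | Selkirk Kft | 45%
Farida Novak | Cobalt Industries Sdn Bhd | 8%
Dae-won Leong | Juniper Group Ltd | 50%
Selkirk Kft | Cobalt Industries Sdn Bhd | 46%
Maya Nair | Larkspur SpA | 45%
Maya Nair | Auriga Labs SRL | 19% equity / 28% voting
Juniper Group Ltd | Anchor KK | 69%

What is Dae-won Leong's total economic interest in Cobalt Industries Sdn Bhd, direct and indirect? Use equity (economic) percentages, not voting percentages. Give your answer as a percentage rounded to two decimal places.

Dae-won reaches Cobalt along 4 paths.
Via Selkirk: 45% × 46% = 20.7%.
Via Juniper → Selkirk: 50% × 33% × 46% = 7.59%.
Via Juniper → Anchor: 50% × 69% × 30% = 10.35%.
Via Juniper: 50% × 13% = 6.5%.
Total: 20.7% + 7.59% + 10.35% + 6.5% = 45.14%.

45.14%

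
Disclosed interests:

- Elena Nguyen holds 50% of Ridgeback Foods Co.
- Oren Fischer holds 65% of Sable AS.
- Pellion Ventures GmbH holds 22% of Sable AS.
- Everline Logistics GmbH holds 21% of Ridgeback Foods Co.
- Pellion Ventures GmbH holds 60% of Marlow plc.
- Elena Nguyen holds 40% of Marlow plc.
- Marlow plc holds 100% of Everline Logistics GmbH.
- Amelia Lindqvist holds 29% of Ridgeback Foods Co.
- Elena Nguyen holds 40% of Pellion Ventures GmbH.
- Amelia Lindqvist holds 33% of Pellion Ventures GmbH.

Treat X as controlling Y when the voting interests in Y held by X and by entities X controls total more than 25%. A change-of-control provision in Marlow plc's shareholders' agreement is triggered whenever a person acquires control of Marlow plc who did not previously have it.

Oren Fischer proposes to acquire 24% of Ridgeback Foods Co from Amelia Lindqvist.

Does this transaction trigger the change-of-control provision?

No

The purchase adds only to Oren's holdings (Amelia's stake shrinks), so Oren is the only person who could newly come to control Marlow.
Oren holds 65% of Sable, so Oren controls Sable.
Neither Oren nor any entity Oren controls holds any voting interest in Marlow.
So before the transaction, Oren does not control Marlow.
After the purchase, Oren holds 24% of Ridgeback directly, and Amelia's stake falls to 5%.
Oren's side now holds 24% of Ridgeback, not > 25%, so Oren still does not control Ridgeback.
After the transaction, neither Oren nor any entity Oren controls holds a voting interest in Marlow, so Oren still does not control it.
No new person acquires control, so the clause is not triggered.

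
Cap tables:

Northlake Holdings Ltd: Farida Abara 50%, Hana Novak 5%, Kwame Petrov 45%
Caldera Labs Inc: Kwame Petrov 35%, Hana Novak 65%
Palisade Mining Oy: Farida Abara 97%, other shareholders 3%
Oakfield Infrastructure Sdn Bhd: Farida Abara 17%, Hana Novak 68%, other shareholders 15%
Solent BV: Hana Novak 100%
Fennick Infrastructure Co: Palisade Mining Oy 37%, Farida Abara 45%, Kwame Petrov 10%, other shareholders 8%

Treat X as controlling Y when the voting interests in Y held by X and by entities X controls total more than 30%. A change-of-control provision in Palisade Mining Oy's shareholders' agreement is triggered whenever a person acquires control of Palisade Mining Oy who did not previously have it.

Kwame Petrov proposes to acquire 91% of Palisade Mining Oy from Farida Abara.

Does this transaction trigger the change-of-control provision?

Yes

The purchase adds only to Kwame's holdings (Farida's stake shrinks), so Kwame is the only person who could newly come to control Palisade.
Kwame holds 45% of Northlake, so Kwame controls Northlake.
Kwame holds 35% of Caldera, so Kwame controls Caldera.
Neither Kwame nor any entity Kwame controls holds any voting interest in Palisade.
So before the transaction, Kwame does not control Palisade.
After the purchase, Kwame holds 91% of Palisade directly, and Farida's stake falls to 6%.
Kwame holds 91% of Palisade, so Kwame controls Palisade.
Kwame did not control Palisade before and does after, so the clause is triggered.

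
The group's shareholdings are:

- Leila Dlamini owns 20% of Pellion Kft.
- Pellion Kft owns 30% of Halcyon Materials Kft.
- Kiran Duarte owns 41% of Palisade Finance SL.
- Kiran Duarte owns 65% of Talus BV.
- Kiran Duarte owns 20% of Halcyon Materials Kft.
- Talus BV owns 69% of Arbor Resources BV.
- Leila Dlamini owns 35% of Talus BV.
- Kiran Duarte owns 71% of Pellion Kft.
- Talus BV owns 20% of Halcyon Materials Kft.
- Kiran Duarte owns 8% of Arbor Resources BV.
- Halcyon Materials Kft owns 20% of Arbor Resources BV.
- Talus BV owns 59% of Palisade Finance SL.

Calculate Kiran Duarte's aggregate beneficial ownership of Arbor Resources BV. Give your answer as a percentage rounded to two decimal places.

Kiran reaches Arbor along 5 paths.
Via Talus: 65% × 69% = 44.85%.
Direct stake: 8% = 8%.
Via Pellion → Halcyon: 71% × 30% × 20% = 4.26%.
Via Halcyon: 20% × 20% = 4%.
Via Talus → Halcyon: 65% × 20% × 20% = 2.6%.
Total: 44.85% + 8% + 4.26% + 4% + 2.6% = 63.71%.

63.71%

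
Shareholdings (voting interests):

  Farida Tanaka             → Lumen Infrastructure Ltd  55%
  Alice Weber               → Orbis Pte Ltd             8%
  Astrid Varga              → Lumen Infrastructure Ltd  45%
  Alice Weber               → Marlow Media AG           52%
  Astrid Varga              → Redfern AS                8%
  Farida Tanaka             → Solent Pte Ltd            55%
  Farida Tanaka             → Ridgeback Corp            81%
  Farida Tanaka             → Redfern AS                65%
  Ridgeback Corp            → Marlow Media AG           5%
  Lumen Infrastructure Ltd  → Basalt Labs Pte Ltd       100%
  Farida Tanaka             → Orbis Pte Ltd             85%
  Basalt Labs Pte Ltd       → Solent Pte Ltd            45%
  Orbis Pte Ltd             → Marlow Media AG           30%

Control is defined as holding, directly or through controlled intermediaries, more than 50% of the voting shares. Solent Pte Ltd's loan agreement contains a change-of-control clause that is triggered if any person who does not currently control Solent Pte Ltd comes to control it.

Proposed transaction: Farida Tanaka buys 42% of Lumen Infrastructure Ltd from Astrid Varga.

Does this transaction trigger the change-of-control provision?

The purchase adds only to Farida's holdings (Astrid's stake shrinks), so Farida is the only person who could newly come to control Solent.
Farida holds 55% of Lumen, so Farida controls Lumen.
Lumen holds 100% of Basalt, so Farida controls Basalt.
Farida and Basalt together hold 55% + 45% = 100% of Solent, so Farida controls Solent.
So Farida already controls Solent before the transaction.
After the purchase, Farida's direct stake in Lumen rises to 55% + 42% = 97%, and Astrid's stake falls to 3%.
Farida controlled Solent already, so this is not a new person acquiring control; every other person's position is unchanged or reduced.
No new person acquires control, so the clause is not triggered.

No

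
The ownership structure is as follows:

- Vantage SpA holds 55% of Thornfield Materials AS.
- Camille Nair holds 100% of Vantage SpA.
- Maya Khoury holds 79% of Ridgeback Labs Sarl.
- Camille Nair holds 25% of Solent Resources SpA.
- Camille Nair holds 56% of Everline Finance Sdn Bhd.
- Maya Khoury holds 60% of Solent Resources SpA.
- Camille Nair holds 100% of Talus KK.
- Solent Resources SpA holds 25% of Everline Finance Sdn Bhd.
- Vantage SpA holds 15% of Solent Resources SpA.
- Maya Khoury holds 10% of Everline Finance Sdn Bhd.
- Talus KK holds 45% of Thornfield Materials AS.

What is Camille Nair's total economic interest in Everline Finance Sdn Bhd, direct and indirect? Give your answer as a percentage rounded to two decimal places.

66.00%

Camille reaches Everline along 3 paths.
Direct stake: 56% = 56%.
Via Solent: 25% × 25% = 6.25%.
Via Vantage → Solent: 100% × 15% × 25% = 3.75%.
Total: 56% + 6.25% + 3.75% = 66%.
Rounded: 66.00%.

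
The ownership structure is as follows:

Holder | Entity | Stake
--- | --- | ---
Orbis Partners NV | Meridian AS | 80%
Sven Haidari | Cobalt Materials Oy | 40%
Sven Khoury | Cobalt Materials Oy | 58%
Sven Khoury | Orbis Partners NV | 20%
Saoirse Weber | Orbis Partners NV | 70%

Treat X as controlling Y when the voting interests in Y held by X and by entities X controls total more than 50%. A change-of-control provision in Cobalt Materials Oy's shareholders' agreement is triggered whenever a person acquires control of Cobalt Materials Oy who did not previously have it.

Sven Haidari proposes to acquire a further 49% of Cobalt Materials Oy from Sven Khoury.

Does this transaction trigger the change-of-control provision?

Yes

The purchase adds only to Sven Haidari's holdings (Sven Khoury's stake shrinks), so Sven Haidari is the only person who could newly come to control Cobalt.
Sven Haidari's largest direct stake is 40% in Cobalt, which does not meet the threshold, so Sven Haidari controls no company.
In Cobalt, Sven Haidari's side holds only 40%, not > 50%.
So before the transaction, Sven Haidari does not control Cobalt.
After the purchase, Sven Haidari's direct stake in Cobalt rises to 40% + 49% = 89%, and Sven Khoury's stake falls to 9%.
Sven Haidari holds 89% of Cobalt, so Sven Haidari controls Cobalt.
Sven Haidari did not control Cobalt before and does after, so the clause is triggered.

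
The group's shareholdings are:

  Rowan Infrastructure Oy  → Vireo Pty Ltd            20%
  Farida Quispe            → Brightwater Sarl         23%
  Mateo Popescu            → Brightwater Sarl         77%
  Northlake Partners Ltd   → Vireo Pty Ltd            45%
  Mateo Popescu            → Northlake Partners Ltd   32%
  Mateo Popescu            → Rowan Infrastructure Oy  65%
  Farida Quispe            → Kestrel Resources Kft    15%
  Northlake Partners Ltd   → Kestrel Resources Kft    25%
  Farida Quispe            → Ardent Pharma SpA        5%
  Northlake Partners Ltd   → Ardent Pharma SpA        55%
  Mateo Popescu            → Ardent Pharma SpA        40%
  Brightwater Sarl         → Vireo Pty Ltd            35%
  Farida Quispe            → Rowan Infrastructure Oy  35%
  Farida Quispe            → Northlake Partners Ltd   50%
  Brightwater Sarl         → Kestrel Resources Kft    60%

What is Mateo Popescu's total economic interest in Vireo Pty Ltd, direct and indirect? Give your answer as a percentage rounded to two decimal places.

54.35%

Mateo reaches Vireo along 3 paths.
Via Brightwater: 77% × 35% = 26.95%.
Via Northlake: 32% × 45% = 14.4%.
Via Rowan: 65% × 20% = 13%.
Total: 26.95% + 14.4% + 13% = 54.35%.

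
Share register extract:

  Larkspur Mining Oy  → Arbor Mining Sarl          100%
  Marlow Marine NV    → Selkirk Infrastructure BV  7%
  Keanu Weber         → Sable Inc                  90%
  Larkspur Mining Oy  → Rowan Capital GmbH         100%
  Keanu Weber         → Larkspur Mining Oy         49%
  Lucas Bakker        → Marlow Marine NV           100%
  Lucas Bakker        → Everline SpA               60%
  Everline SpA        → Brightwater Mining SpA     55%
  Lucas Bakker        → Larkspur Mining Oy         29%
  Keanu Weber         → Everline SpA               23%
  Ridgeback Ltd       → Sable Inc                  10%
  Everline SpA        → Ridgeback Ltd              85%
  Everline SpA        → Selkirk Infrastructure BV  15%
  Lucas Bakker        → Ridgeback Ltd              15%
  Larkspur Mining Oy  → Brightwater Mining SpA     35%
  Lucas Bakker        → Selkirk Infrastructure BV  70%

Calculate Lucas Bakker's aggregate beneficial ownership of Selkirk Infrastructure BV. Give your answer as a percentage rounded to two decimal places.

86.00%

Lucas reaches Selkirk along 3 paths.
Via Everline: 60% × 15% = 9%.
Direct stake: 70% = 70%.
Via Marlow: 100% × 7% = 7%.
Total: 9% + 70% + 7% = 86%.
Rounded: 86.00%.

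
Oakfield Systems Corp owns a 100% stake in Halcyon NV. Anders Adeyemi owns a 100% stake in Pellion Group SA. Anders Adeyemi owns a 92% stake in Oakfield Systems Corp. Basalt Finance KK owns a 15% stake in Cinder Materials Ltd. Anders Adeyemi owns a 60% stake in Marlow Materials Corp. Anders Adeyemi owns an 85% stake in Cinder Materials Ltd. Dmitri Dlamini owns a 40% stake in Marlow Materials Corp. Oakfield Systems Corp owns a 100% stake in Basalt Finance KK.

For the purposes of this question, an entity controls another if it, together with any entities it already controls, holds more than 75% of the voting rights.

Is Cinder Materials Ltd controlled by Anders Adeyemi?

Anders holds 92% of Oakfield, so Anders controls Oakfield.
Oakfield holds 100% of Basalt, so Anders controls Basalt.
Basalt and Anders together hold 15% + 85% = 100% of Cinder, so Anders controls Cinder.

Yes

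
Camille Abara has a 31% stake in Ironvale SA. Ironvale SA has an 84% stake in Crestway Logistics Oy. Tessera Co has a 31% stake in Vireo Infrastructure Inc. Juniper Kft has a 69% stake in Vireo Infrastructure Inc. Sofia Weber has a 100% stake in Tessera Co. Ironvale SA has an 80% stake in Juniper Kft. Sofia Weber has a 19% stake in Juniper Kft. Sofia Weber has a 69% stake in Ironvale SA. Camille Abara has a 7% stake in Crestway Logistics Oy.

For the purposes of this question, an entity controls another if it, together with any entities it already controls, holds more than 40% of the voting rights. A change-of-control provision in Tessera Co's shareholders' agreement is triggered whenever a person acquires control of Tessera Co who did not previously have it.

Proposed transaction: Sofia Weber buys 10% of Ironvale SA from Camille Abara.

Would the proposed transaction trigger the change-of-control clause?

No

The purchase adds only to Sofia's holdings (Camille's stake shrinks), so Sofia is the only person who could newly come to control Tessera.
Sofia holds 100% of Tessera, so Sofia controls Tessera.
So Sofia already controls Tessera before the transaction.
After the purchase, Sofia's direct stake in Ironvale rises to 69% + 10% = 79%, and Camille's stake falls to 21%.
Sofia controlled Tessera already, so this is not a new person acquiring control; every other person's position is unchanged or reduced.
No new person acquires control, so the clause is not triggered.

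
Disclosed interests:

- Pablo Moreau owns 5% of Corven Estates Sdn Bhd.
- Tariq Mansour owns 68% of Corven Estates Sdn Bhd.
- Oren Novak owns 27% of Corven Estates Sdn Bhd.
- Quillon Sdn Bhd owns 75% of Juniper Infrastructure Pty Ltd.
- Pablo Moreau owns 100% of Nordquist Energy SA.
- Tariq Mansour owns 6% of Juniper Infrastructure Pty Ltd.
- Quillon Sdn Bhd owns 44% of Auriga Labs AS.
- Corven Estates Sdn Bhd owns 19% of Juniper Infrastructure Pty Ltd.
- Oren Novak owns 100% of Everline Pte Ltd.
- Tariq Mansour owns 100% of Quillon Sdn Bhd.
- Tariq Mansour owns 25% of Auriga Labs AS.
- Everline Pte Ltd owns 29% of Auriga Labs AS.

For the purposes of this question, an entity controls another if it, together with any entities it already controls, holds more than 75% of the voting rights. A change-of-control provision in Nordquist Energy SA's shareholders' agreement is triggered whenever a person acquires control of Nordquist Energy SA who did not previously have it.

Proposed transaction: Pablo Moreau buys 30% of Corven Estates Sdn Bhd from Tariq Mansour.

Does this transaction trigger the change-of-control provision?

No

The purchase adds only to Pablo's holdings (Tariq's stake shrinks), so Pablo is the only person who could newly come to control Nordquist.
Pablo holds 100% of Nordquist, so Pablo controls Nordquist.
So Pablo already controls Nordquist before the transaction.
After the purchase, Pablo's direct stake in Corven rises to 5% + 30% = 35%, and Tariq's stake falls to 38%.
Pablo controlled Nordquist already, so this is not a new person acquiring control; every other person's position is unchanged or reduced.
No new person acquires control, so the clause is not triggered.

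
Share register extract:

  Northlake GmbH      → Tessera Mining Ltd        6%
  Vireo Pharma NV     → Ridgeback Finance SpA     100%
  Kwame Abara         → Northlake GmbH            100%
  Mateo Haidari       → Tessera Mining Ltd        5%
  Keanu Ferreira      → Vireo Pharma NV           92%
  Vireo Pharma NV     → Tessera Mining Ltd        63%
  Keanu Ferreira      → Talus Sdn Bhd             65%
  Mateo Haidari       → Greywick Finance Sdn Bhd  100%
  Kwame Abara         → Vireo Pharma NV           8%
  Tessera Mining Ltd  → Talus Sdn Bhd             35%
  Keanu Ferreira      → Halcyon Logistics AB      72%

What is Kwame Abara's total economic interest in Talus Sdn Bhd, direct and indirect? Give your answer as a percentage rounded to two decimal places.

Kwame reaches Talus along 2 paths.
Via Vireo → Tessera: 8% × 63% × 35% = 1.764%.
Via Northlake → Tessera: 100% × 6% × 35% = 2.1%.
Total: 1.764% + 2.1% = 3.864%.
Rounded: 3.86%.

3.86%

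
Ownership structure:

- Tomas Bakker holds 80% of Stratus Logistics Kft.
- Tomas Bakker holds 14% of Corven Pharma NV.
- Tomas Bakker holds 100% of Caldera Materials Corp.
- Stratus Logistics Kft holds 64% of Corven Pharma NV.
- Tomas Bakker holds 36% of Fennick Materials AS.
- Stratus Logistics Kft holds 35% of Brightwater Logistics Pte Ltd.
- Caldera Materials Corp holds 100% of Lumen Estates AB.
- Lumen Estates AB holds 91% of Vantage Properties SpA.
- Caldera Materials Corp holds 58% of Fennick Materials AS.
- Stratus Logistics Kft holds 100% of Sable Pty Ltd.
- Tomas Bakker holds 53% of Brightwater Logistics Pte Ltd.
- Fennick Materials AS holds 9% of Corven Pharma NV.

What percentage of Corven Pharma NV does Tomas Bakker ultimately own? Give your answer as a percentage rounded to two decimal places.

73.66%

Tomas reaches Corven along 4 paths.
Via Stratus: 80% × 64% = 51.2%.
Via Fennick: 36% × 9% = 3.24%.
Via Caldera → Fennick: 100% × 58% × 9% = 5.22%.
Direct stake: 14% = 14%.
Total: 51.2% + 3.24% + 5.22% + 14% = 73.66%.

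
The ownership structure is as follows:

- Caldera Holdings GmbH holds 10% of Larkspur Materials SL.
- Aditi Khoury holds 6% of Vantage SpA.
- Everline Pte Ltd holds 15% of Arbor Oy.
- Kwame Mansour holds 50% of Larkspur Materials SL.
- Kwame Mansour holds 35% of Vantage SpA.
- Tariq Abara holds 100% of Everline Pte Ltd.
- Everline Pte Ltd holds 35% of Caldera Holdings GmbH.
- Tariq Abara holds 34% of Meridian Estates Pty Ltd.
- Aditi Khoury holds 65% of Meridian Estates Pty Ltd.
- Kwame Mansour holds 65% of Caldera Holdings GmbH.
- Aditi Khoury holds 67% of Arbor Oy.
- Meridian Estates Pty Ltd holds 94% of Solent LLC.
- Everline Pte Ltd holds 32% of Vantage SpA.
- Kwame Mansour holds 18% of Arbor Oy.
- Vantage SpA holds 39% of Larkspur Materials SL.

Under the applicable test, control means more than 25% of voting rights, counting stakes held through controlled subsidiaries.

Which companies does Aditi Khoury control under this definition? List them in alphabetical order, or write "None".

Arbor Oy, Meridian Estates Pty Ltd, Solent LLC

Aditi holds 65% of Meridian, so Aditi controls Meridian.
Aditi holds 67% of Arbor, so Aditi controls Arbor.
Meridian holds 94% of Solent, so Aditi controls Solent.
No other company's threshold is met.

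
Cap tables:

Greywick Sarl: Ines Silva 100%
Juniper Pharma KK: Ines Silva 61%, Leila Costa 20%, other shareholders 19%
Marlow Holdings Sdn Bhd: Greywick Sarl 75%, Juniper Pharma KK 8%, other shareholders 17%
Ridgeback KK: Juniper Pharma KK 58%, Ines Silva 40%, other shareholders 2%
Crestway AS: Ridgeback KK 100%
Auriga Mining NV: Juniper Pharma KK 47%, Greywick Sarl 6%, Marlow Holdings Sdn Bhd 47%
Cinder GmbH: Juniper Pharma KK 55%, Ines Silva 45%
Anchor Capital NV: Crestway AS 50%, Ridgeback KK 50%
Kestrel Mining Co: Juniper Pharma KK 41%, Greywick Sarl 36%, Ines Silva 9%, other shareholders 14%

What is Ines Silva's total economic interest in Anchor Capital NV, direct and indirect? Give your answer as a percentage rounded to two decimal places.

75.38%

Ines reaches Anchor along 4 paths.
Via Juniper → Ridgeback → Crestway: 61% × 58% × 100% × 50% = 17.69%.
Via Ridgeback → Crestway: 40% × 100% × 50% = 20%.
Via Juniper → Ridgeback: 61% × 58% × 50% = 17.69%.
Via Ridgeback: 40% × 50% = 20%.
Total: 17.69% + 20% + 17.69% + 20% = 75.38%.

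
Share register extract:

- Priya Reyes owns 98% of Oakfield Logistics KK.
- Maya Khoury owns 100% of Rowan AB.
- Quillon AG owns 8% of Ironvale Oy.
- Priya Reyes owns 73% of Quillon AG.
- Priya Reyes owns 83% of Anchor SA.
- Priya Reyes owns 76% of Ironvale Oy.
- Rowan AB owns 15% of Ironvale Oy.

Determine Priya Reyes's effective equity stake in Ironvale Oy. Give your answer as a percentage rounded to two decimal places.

Priya reaches Ironvale along 2 paths.
Direct stake: 76% = 76%.
Via Quillon: 73% × 8% = 5.84%.
Total: 76% + 5.84% = 81.84%.

81.84%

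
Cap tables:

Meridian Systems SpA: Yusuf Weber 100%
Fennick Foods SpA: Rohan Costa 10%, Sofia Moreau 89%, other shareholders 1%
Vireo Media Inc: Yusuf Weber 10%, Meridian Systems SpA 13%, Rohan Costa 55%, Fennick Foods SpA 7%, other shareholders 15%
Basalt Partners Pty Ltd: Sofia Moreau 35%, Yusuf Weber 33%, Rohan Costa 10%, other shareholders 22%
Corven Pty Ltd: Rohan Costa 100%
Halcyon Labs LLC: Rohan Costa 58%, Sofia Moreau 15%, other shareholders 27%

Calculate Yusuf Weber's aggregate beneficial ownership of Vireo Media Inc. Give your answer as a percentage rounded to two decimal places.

Yusuf reaches Vireo along 2 paths.
Direct stake: 10% = 10%.
Via Meridian: 100% × 13% = 13%.
Total: 10% + 13% = 23%.
Rounded: 23.00%.

23.00%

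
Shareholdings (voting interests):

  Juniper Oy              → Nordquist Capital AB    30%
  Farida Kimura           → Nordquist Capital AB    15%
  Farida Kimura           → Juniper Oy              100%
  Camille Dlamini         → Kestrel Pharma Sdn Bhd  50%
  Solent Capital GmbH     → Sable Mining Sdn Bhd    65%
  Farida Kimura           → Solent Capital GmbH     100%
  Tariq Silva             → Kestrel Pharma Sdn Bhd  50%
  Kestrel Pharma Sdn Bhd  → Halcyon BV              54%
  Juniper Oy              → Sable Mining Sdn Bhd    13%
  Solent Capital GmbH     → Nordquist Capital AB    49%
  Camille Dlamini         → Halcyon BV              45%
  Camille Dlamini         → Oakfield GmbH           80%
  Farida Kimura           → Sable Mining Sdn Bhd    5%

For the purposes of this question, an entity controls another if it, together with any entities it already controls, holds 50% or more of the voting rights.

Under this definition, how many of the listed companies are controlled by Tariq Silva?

2

Tariq holds 50% of Kestrel, so Tariq controls Kestrel.
Kestrel holds 54% of Halcyon, so Tariq controls Halcyon.
No other company's threshold is met.
Tariq controls 2 companies.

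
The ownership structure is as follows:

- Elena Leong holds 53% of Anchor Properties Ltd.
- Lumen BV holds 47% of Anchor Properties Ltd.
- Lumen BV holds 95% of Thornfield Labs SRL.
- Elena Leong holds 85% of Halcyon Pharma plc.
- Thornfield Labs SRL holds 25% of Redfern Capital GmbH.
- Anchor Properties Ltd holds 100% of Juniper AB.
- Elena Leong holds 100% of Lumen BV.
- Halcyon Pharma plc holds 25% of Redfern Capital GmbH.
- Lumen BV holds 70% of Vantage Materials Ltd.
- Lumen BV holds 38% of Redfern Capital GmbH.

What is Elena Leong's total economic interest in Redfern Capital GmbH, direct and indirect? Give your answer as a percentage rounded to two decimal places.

83.00%

Elena reaches Redfern along 3 paths.
Via Halcyon: 85% × 25% = 21.25%.
Via Lumen: 100% × 38% = 38%.
Via Lumen → Thornfield: 100% × 95% × 25% = 23.75%.
Total: 21.25% + 38% + 23.75% = 83%.
Rounded: 83.00%.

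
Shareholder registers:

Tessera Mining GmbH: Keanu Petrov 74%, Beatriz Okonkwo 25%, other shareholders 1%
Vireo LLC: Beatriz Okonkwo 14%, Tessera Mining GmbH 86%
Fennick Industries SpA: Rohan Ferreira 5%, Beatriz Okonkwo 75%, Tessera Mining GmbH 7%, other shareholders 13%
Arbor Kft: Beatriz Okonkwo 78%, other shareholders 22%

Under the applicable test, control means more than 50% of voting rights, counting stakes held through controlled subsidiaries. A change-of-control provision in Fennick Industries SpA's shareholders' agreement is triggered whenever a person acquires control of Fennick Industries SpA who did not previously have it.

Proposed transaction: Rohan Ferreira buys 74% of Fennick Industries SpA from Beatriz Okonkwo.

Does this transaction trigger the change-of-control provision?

Yes

The purchase adds only to Rohan's holdings (Beatriz's stake shrinks), so Rohan is the only person who could newly come to control Fennick.
Rohan's largest direct stake is 5% in Fennick, which does not meet the threshold, so Rohan controls no company.
In Fennick, Rohan's side holds only 5%, not > 50%.
So before the transaction, Rohan does not control Fennick.
After the purchase, Rohan's direct stake in Fennick rises to 5% + 74% = 79%, and Beatriz's stake falls to 1%.
Rohan holds 79% of Fennick, so Rohan controls Fennick.
Rohan did not control Fennick before and does after, so the clause is triggered.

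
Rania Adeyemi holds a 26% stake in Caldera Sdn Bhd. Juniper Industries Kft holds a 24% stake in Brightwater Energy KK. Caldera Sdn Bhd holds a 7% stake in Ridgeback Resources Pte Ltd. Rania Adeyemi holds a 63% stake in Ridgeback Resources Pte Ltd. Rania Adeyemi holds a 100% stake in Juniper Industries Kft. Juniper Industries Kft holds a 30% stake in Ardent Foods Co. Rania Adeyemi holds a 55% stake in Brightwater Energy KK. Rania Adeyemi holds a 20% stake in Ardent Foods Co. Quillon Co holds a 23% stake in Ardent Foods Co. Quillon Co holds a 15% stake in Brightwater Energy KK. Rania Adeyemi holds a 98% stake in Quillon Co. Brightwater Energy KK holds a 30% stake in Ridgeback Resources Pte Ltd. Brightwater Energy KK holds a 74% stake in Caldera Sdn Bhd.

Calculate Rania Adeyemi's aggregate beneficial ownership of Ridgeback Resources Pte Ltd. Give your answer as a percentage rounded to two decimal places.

Rania reaches Ridgeback along 8 paths.
Via Brightwater: 55% × 30% = 16.5%.
Via Quillon → Brightwater: 98% × 15% × 30% = 4.41%.
Via Juniper → Brightwater: 100% × 24% × 30% = 7.2%.
Direct stake: 63% = 63%.
Via Caldera: 26% × 7% = 1.82%.
Via Brightwater → Caldera: 55% × 74% × 7% = 2.849%.
Via Quillon → Brightwater → Caldera: 98% × 15% × 74% × 7% = 0.76146%.
Via Juniper → Brightwater → Caldera: 100% × 24% × 74% × 7% = 1.2432%.
Total: 16.5% + 4.41% + 7.2% + 63% + 1.82% + 2.849% + 0.76146% + 1.2432% = 97.78366%.
Rounded: 97.78%.

97.78%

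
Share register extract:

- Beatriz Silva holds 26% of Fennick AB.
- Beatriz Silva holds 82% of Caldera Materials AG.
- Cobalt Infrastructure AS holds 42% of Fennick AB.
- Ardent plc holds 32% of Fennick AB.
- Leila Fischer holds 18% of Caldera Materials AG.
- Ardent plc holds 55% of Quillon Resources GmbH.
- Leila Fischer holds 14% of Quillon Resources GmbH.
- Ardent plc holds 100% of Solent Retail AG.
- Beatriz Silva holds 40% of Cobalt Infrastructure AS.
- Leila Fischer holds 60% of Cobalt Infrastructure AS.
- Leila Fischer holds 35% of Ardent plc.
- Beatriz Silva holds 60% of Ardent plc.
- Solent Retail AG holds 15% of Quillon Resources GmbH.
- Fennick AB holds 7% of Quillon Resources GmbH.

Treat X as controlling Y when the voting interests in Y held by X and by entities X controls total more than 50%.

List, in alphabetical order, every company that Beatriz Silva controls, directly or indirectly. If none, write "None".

Beatriz holds 82% of Caldera, so Beatriz controls Caldera.
Beatriz holds 60% of Ardent, so Beatriz controls Ardent.
Ardent and Beatriz together hold 32% + 26% = 58% of Fennick, so Beatriz controls Fennick.
Ardent holds 100% of Solent, so Beatriz controls Solent.
Fennick and Solent and Ardent together hold 7% + 15% + 55% = 77% of Quillon, so Beatriz controls Quillon.
No other company's threshold is met.

Ardent plc, Caldera Materials AG, Fennick AB, Quillon Resources GmbH, Solent Retail AG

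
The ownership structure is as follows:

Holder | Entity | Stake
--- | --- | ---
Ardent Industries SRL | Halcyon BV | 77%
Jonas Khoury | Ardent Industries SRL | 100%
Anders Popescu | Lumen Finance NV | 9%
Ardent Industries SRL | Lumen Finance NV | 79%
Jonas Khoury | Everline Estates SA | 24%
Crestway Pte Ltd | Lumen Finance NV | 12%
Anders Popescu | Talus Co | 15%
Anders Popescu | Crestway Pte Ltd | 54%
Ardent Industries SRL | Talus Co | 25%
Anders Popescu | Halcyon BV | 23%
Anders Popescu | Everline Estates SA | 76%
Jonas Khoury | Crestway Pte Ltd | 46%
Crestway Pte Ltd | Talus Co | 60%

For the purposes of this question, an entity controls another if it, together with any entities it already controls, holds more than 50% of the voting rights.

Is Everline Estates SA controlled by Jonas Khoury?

No

Jonas holds 100% of Ardent, so Jonas controls Ardent.
Ardent holds 77% of Halcyon, so Jonas controls Halcyon.
Ardent holds 79% of Lumen, so Jonas controls Lumen.
In Everline, Jonas's side holds only 24%, not > 50%.
So Jonas does not control Everline.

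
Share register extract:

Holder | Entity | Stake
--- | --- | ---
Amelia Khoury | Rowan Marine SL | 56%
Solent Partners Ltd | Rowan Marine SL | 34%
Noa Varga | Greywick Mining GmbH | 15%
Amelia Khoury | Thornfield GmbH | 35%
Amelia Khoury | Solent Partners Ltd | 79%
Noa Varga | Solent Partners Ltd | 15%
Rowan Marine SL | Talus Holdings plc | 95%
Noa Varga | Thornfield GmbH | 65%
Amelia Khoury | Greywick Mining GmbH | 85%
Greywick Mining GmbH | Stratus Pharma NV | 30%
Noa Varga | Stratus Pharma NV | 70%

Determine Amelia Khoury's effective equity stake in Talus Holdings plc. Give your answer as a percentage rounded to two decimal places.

78.72%

Amelia reaches Talus along 2 paths.
Via Solent → Rowan: 79% × 34% × 95% = 25.517%.
Via Rowan: 56% × 95% = 53.2%.
Total: 25.517% + 53.2% = 78.717%.
Rounded: 78.72%.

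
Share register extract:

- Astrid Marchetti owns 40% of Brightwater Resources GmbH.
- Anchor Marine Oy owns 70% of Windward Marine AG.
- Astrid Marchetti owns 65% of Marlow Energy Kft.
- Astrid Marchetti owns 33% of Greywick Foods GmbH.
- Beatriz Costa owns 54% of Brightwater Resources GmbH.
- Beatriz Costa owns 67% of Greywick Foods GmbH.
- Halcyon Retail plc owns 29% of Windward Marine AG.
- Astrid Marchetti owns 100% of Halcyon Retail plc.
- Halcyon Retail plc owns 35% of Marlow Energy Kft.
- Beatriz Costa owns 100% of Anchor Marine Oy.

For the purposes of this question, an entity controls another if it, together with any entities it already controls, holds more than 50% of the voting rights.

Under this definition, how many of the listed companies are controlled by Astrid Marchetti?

Astrid holds 100% of Halcyon, so Astrid controls Halcyon.
Astrid and Halcyon together hold 65% + 35% = 100% of Marlow, so Astrid controls Marlow.
No other company's threshold is met.
Astrid controls 2 companies.

2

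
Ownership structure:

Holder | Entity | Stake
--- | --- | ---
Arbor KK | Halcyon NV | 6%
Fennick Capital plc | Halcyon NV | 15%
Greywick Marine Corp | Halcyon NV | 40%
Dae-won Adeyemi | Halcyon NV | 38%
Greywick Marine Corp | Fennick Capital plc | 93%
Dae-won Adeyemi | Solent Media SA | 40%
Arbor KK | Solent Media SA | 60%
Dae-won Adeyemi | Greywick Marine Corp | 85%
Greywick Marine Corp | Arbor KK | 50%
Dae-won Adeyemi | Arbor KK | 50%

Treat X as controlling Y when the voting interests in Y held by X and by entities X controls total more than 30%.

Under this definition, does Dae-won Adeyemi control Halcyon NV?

Dae-won holds 85% of Greywick, so Dae-won controls Greywick.
Greywick and Dae-won together hold 50% + 50% = 100% of Arbor, so Dae-won controls Arbor.
Greywick holds 93% of Fennick, so Dae-won controls Fennick.
Greywick and Arbor and Dae-won and Fennick together hold 40% + 6% + 38% + 15% = 99% of Halcyon, so Dae-won controls Halcyon.

Yes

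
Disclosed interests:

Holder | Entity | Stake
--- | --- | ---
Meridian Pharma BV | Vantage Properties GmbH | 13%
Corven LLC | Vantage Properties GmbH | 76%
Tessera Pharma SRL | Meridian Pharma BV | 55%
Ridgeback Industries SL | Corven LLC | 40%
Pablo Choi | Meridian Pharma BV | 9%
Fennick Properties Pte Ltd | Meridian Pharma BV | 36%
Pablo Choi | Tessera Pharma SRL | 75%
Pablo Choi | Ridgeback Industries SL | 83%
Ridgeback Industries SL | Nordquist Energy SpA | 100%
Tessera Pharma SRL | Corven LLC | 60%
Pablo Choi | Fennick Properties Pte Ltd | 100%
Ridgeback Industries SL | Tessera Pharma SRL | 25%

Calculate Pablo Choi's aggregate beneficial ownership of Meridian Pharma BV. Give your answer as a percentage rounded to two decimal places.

97.66%

Pablo reaches Meridian along 4 paths.
Via Ridgeback → Tessera: 83% × 25% × 55% = 11.4125%.
Via Tessera: 75% × 55% = 41.25%.
Direct stake: 9% = 9%.
Via Fennick: 100% × 36% = 36%.
Total: 11.4125% + 41.25% + 9% + 36% = 97.6625%.
Rounded: 97.66%.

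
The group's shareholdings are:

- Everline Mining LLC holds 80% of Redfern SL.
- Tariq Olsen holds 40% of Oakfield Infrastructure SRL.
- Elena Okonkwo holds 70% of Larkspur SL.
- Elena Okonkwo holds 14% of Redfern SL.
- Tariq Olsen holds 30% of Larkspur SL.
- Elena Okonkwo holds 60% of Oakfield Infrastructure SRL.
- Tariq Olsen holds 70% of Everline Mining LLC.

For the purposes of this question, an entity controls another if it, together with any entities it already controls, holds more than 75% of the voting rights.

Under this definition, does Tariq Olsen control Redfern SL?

No

Tariq's largest direct stake is 70% in Everline, which does not meet the threshold, so Tariq controls no company.
Neither Tariq nor any entity Tariq controls holds any voting interest in Redfern.
So Tariq does not control Redfern.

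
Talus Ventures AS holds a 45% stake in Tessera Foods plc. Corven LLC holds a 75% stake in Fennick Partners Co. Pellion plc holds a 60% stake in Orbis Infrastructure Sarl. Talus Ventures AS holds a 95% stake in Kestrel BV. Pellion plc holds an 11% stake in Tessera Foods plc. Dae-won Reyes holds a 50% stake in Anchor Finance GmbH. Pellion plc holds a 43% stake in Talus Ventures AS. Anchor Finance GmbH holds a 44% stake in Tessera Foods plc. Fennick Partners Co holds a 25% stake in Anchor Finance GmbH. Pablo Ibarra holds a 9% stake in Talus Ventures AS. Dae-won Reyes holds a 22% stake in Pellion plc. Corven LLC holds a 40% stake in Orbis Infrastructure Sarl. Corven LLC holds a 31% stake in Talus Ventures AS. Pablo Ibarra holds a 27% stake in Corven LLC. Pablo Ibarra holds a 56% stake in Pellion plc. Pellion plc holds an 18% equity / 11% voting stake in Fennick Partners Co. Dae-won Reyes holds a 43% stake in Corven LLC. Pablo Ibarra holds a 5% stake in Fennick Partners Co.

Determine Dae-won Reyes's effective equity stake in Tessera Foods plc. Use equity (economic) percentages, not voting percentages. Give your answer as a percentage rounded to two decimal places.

38.66%

Dae-won reaches Tessera along 6 paths.
Via Pellion → Talus: 22% × 43% × 45% = 4.257%.
Via Corven → Talus: 43% × 31% × 45% = 5.9985%.
Via Anchor: 50% × 44% = 22%.
Via Pellion → Fennick → Anchor: 22% × 18% × 25% × 44% = 0.4356%.
Via Corven → Fennick → Anchor: 43% × 75% × 25% × 44% = 3.5475%.
Via Pellion: 22% × 11% = 2.42%.
Total: 4.257% + 5.9985% + 22% + 0.4356% + 3.5475% + 2.42% = 38.6586%.
Rounded: 38.66%.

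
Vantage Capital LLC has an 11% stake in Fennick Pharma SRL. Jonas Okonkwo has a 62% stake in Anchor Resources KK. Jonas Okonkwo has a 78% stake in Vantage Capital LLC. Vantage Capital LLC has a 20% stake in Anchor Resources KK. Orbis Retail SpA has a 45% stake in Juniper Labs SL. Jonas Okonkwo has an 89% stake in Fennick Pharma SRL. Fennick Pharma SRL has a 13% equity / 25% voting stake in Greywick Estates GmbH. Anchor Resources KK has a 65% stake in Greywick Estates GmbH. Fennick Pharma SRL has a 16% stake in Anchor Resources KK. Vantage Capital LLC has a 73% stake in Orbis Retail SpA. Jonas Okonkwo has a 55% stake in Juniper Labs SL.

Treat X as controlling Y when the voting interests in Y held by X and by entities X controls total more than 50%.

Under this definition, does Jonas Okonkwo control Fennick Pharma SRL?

Yes

Jonas holds 78% of Vantage, so Jonas controls Vantage.
Vantage and Jonas together hold 11% + 89% = 100% of Fennick, so Jonas controls Fennick.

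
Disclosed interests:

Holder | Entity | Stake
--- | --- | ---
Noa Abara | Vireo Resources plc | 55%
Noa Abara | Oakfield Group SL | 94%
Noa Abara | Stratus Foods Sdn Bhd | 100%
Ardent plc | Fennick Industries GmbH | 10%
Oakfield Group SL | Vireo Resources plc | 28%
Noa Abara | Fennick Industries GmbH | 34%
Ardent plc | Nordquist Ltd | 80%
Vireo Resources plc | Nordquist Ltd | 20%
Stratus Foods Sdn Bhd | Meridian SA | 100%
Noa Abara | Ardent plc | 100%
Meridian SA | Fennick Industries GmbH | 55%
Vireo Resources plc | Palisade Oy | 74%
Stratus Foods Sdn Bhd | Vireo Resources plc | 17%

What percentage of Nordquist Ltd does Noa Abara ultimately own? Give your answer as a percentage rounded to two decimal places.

99.66%

Noa reaches Nordquist along 4 paths.
Via Ardent: 100% × 80% = 80%.
Via Vireo: 55% × 20% = 11%.
Via Stratus → Vireo: 100% × 17% × 20% = 3.4%.
Via Oakfield → Vireo: 94% × 28% × 20% = 5.264%.
Total: 80% + 11% + 3.4% + 5.264% = 99.664%.
Rounded: 99.66%.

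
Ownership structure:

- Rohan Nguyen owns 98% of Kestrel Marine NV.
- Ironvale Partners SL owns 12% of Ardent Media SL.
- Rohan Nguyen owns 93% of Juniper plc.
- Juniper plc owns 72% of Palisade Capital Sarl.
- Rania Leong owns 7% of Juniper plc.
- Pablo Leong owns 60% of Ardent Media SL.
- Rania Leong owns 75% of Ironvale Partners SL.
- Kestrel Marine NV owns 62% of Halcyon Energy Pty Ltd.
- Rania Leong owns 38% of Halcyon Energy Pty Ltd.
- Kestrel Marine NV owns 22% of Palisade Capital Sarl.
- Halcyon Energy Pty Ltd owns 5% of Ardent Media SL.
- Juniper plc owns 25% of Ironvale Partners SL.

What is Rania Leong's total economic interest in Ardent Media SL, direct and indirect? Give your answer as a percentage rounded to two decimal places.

11.11%

Rania reaches Ardent along 3 paths.
Via Halcyon: 38% × 5% = 1.9%.
Via Juniper → Ironvale: 7% × 25% × 12% = 0.21%.
Via Ironvale: 75% × 12% = 9%.
Total: 1.9% + 0.21% + 9% = 11.11%.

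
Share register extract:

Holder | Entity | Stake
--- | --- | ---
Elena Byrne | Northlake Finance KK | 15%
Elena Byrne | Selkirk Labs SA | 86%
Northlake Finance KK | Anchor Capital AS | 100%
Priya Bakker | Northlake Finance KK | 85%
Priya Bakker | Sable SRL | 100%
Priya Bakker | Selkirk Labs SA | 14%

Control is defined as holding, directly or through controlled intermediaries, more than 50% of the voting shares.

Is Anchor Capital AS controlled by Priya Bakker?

Priya holds 85% of Northlake, so Priya controls Northlake.
Northlake holds 100% of Anchor, so Priya controls Anchor.

Yes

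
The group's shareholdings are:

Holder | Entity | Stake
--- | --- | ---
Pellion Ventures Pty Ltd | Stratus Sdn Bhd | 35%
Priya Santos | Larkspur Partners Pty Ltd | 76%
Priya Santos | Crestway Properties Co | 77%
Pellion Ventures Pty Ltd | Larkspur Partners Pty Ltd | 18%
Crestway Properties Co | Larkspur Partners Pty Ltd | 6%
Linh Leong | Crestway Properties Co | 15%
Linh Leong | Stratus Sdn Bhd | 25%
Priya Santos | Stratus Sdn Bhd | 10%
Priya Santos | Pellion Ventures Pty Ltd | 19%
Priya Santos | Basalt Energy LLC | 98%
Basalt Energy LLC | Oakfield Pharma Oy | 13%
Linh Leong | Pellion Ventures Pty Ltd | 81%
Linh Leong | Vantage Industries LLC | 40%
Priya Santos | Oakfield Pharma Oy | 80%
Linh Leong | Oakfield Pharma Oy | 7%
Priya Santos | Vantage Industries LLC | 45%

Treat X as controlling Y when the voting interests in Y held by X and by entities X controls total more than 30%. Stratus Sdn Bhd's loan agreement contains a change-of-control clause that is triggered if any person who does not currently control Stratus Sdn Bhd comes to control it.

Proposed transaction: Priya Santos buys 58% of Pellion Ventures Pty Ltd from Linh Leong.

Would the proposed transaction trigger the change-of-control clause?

The purchase adds only to Priya's holdings (Linh's stake shrinks), so Priya is the only person who could newly come to control Stratus.
Priya holds 98% of Basalt, so Priya controls Basalt.
Priya holds 45% of Vantage, so Priya controls Vantage.
Priya holds 77% of Crestway, so Priya controls Crestway.
Priya and Basalt together hold 80% + 13% = 93% of Oakfield, so Priya controls Oakfield.
Priya and Crestway together hold 76% + 6% = 82% of Larkspur, so Priya controls Larkspur.
In Stratus, Priya's side holds only 10%, not > 30%.
So before the transaction, Priya does not control Stratus.
After the purchase, Priya's direct stake in Pellion rises to 19% + 58% = 77%, and Linh's stake falls to 23%.
Priya holds 77% of Pellion, so Priya controls Pellion.
Priya and Pellion together hold 10% + 35% = 45% of Stratus, so Priya controls Stratus.
Priya did not control Stratus before and does after, so the clause is triggered.

Yes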